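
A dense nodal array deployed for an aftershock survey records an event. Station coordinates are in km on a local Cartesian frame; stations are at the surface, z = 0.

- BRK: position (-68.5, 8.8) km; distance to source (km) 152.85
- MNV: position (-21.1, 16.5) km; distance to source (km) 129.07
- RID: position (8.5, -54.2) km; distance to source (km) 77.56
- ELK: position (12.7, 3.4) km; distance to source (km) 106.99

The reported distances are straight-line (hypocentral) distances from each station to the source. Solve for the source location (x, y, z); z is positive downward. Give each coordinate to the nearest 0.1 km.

Each station gives a sphere (x−x_i)² + (y−y_i)² + z² = d_i² (stations at z=0).
Subtracting the BRK sphere from MNV and RID: z² cancels, leaving linear equations in x and y:
94.8 x + 15.4 y = 2651.83
154.0 x − 126.0 y = 15587.77
Solving: x ≈ 40.107, y ≈ -74.693 km (keep extra digits for the depth step; rounded: 40.1, -74.7).
Then from the BRK sphere: z² = 152.85² − (x + 68.5)² − (y − 8.8)² with x = 40.107, y = -74.693, so z ≈ 67.798 ≈ 67.8 km.

x ≈ 40.1 km, y ≈ -74.7 km, depth ≈ 67.8 km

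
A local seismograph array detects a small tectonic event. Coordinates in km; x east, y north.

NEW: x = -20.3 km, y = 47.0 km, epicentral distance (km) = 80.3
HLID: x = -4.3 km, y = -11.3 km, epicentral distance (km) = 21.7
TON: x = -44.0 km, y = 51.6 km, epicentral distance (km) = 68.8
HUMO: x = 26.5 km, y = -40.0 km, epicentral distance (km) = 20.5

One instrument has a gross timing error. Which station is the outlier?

TON

Solve using three stations at a time. Using NEW, HLID, HUMO (subtract circle equations pairwise → linear system) gives (x, y) ≈ (10.5, -27.1).
Distances from that point to each station vs reported:
  NEW: calculated 80.3 vs reported 80.3 → residual 0.0 km
  HLID: calculated 21.7 vs reported 21.7 → residual 0.0 km
  TON: calculated 95.8 vs reported 68.8 → residual 27.0 km
  HUMO: calculated 20.5 vs reported 20.5 → residual 0.0 km
NEW, HLID, HUMO are mutually consistent (residuals ≈ 0); TON is off by 27.0 km.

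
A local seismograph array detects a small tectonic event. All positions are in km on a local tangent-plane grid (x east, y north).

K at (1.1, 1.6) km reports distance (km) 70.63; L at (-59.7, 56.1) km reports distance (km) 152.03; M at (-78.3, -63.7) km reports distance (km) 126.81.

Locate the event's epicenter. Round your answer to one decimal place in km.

x ≈ 47.9 km, y ≈ -51.3 km

Circle about each station: (x − 1.1)² + (y − 1.6)² = 70.63²; (x + 59.7)² + (y − 56.1)² = 152.03²; (x + 78.3)² + (y + 63.7)² = 126.81².
Subtracting pairs of circle equations eliminates x²+y² and gives linear equations (the radical axes):
-121.6 x + 109.0 y = -11416.99
-158.8 x − 130.6 y = -907.37
Solving the 2×2 system: x ≈ 47.9, y ≈ -51.3 km.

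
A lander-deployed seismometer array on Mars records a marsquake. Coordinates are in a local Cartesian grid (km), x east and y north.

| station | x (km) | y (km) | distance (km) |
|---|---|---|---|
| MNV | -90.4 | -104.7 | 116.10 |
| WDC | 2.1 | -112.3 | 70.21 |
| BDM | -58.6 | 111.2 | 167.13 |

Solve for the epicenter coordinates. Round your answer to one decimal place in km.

7.5 km east, -42.3 km north

Circle about each station: (x + 90.4)² + (y + 104.7)² = 116.10²; (x − 2.1)² + (y + 112.3)² = 70.21²; (x + 58.6)² + (y − 111.2)² = 167.13².
Subtracting the MNV equation from the WDC and BDM equations removes the quadratic terms:
185.0 x − 15.2 y = 2031.22
63.6 x + 431.8 y = -17788.08
Solving the 2×2 system: x ≈ 7.5, y ≈ -42.3 km.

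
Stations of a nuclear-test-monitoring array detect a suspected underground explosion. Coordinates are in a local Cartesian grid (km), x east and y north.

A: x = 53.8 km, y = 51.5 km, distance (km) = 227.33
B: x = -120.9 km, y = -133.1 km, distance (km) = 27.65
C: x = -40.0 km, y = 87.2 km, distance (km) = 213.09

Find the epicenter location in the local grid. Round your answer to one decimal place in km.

Circle about each station: (x − 53.8)² + (y − 51.5)² = 227.33²; (x + 120.9)² + (y + 133.1)² = 27.65²; (x + 40.0)² + (y − 87.2)² = 213.09².
Subtracting pairs of circle equations eliminates x²+y² and gives linear equations (the radical axes):
-349.4 x − 369.2 y = 77700.14
-187.6 x + 71.4 y = 9928.73
Solving the 2×2 system: x ≈ -97.8, y ≈ -117.9 km.

-97.8 km east, -117.9 km north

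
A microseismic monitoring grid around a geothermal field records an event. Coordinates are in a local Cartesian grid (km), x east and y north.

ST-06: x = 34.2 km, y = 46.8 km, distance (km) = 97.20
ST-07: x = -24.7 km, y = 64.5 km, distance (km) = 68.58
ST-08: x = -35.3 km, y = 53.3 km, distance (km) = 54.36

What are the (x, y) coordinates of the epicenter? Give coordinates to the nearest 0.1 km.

x ≈ -51.8 km, y ≈ 1.5 km

Circle about each station: (x − 34.2)² + (y − 46.8)² = 97.20²; (x + 24.7)² + (y − 64.5)² = 68.58²; (x + 35.3)² + (y − 53.3)² = 54.36².
Subtracting the ST-06 equation from the ST-07 and ST-08 equations removes the quadratic terms:
-117.8 x + 35.4 y = 6155.08
-139.0 x + 13.0 y = 7219.93
Solving the 2×2 system: x ≈ -51.8, y ≈ 1.5 km.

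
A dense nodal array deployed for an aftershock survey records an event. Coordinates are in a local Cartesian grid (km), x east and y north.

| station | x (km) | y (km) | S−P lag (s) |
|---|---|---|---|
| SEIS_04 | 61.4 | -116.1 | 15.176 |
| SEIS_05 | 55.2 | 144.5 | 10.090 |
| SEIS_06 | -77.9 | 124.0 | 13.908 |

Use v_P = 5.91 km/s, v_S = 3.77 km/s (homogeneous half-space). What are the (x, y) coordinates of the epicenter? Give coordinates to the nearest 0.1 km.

Distance from S−P lag: d = Δt · v_P v_S / (v_P − v_S) = Δt · (5.91·3.77)/(5.91−3.77) ≈ 10.4115·Δt.
So d_SEIS_04 = 158.01, d_SEIS_05 = 105.05, d_SEIS_06 = 144.80 km.
Circle about each station: (x − 61.4)² + (y + 116.1)² = 158.01²; (x − 55.2)² + (y − 144.5)² = 105.05²; (x + 77.9)² + (y − 124.0)² = 144.80².
Subtracting the SEIS_04 equation from the SEIS_05 and SEIS_06 equations removes the quadratic terms:
-12.4 x + 521.2 y = 20609.78
-278.6 x + 480.2 y = 8195.36
Solving the 2×2 system: x ≈ 40.4, y ≈ 40.5 km.

(40.4, 40.5)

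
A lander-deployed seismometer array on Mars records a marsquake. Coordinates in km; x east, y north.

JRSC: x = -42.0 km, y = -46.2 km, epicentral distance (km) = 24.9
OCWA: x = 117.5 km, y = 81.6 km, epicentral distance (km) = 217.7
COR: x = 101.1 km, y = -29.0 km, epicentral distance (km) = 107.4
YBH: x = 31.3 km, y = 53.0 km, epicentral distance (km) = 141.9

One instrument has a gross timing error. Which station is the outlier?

Solve using three stations at a time. Using JRSC, OCWA, YBH (subtract circle equations pairwise → linear system) gives (x, y) ≈ (-37.8, -71.0).
Distances from that point to each station vs reported:
  JRSC: calculated 25.1 vs reported 24.9 → residual 0.2 km
  OCWA: calculated 217.7 vs reported 217.7 → residual 0.0 km
  COR: calculated 145.1 vs reported 107.4 → residual 37.7 km
  YBH: calculated 141.9 vs reported 141.9 → residual 0.0 km
JRSC, OCWA, YBH are mutually consistent (residuals ≈ 0); COR is off by 37.7 km.

COR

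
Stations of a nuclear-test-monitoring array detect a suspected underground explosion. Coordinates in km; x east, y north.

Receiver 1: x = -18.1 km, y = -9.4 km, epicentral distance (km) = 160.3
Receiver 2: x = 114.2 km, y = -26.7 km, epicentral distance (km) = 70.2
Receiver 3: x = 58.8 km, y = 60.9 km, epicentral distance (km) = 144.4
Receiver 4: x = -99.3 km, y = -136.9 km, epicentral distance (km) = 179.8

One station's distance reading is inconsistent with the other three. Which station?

Receiver 1

Solve using three stations at a time. Using Receiver 2, Receiver 3, Receiver 4 (subtract circle equations pairwise → linear system) gives (x, y) ≈ (72.2, -82.9).
Distances from that point to each station vs reported:
  Receiver 1: calculated 116.4 vs reported 160.3 → residual 43.9 km
  Receiver 2: calculated 70.1 vs reported 70.2 → residual 0.1 km
  Receiver 3: calculated 144.4 vs reported 144.4 → residual 0.0 km
  Receiver 4: calculated 179.8 vs reported 179.8 → residual 0.0 km
Receiver 2, Receiver 3, Receiver 4 are mutually consistent (residuals ≈ 0); Receiver 1 is off by 43.9 km.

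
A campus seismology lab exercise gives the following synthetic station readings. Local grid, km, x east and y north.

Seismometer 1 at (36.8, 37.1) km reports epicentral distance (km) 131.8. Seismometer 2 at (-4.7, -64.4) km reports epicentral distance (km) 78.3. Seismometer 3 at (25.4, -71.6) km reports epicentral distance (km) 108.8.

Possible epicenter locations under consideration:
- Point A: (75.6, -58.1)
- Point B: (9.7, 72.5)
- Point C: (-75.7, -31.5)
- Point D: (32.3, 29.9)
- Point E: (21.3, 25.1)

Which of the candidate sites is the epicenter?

Point C

For each candidate, compare |candidate − station| to the reported distance:
Point A: residuals Seismometer 1 29.0, Seismometer 2 2.2, Seismometer 3 56.8 → max 56.8 km
Point B: residuals Seismometer 1 87.2, Seismometer 2 59.4, Seismometer 3 36.2 → max 87.2 km
Point C: residuals Seismometer 1 0.0, Seismometer 2 0.0, Seismometer 3 0.0 → max 0.0 km
Point D: residuals Seismometer 1 123.3, Seismometer 2 23.0, Seismometer 3 7.1 → max 123.3 km
Point E: residuals Seismometer 1 112.2, Seismometer 2 14.9, Seismometer 3 12.0 → max 112.2 km
Only Point C has all residuals ≈ 0.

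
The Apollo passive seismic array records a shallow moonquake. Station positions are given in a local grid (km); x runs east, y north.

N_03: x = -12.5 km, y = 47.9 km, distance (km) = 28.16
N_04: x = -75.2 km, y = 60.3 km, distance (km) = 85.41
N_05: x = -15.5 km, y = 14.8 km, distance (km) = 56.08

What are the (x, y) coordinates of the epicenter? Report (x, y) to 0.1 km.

Circle about each station: (x + 12.5)² + (y − 47.9)² = 28.16²; (x + 75.2)² + (y − 60.3)² = 85.41²; (x + 15.5)² + (y − 14.8)² = 56.08².
Subtracting pairs of circle equations eliminates x²+y² and gives linear equations (the radical axes):
-125.4 x + 24.8 y = 338.59
-6.0 x − 66.2 y = -4343.35
Solving the 2×2 system: x ≈ 10.1, y ≈ 64.7 km.

x ≈ 10.1 km, y ≈ 64.7 km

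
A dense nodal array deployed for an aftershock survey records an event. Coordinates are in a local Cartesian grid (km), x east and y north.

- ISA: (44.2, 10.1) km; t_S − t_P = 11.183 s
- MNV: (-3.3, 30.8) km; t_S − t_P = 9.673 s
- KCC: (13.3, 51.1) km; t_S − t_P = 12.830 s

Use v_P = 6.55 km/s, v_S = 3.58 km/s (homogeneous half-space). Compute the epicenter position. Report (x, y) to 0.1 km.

(-27.3, -41.7)

Distance from S−P lag: d = Δt · v_P v_S / (v_P − v_S) = Δt · (6.55·3.58)/(6.55−3.58) ≈ 7.8953·Δt.
So d_ISA = 88.29, d_MNV = 76.37, d_KCC = 101.30 km.
Circle about each station: (x − 44.2)² + (y − 10.1)² = 88.29²; (x + 3.3)² + (y − 30.8)² = 76.37²; (x − 13.3)² + (y − 51.1)² = 101.30².
Subtracting pairs of circle equations eliminates x²+y² and gives linear equations (the radical axes):
-95.0 x + 41.4 y = 866.63
-61.8 x + 82.0 y = -1734.12
Solving the 2×2 system: x ≈ -27.3, y ≈ -41.7 km.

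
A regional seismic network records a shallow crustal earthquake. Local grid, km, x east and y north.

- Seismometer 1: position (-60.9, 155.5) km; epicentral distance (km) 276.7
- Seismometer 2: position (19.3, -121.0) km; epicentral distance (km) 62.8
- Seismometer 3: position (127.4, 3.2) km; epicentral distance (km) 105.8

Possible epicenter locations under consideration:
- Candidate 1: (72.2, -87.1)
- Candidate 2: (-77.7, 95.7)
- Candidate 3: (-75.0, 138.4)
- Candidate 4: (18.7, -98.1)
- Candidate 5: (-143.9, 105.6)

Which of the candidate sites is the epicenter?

Candidate 1

For each candidate, compare |candidate − station| to the reported distance:
Candidate 1: residuals Seismometer 1 0.0, Seismometer 2 0.0, Seismometer 3 0.0 → max 0.0 km
Candidate 2: residuals Seismometer 1 214.6, Seismometer 2 174.6, Seismometer 3 119.2 → max 214.6 km
Candidate 3: residuals Seismometer 1 254.5, Seismometer 2 213.2, Seismometer 3 137.6 → max 254.5 km
Candidate 4: residuals Seismometer 1 10.9, Seismometer 2 39.9, Seismometer 3 42.8 → max 42.8 km
Candidate 5: residuals Seismometer 1 179.9, Seismometer 2 216.5, Seismometer 3 184.2 → max 216.5 km
Only Candidate 1 has all residuals ≈ 0.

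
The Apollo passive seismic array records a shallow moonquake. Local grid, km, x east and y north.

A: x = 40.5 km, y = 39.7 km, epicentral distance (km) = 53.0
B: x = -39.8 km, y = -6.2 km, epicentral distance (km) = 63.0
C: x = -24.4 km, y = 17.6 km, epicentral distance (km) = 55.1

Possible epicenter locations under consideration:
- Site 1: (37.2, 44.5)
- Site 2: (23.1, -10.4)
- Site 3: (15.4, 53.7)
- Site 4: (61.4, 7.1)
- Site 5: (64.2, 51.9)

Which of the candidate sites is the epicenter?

Site 2

For each candidate, compare |candidate − station| to the reported distance:
Site 1: residuals A 47.2, B 29.2, C 12.1 → max 47.2 km
Site 2: residuals A 0.0, B 0.0, C 0.0 → max 0.0 km
Site 3: residuals A 24.3, B 18.5, C 1.4 → max 24.3 km
Site 4: residuals A 14.3, B 39.1, C 31.3 → max 39.1 km
Site 5: residuals A 26.3, B 56.1, C 39.9 → max 56.1 km
Only Site 2 has all residuals ≈ 0.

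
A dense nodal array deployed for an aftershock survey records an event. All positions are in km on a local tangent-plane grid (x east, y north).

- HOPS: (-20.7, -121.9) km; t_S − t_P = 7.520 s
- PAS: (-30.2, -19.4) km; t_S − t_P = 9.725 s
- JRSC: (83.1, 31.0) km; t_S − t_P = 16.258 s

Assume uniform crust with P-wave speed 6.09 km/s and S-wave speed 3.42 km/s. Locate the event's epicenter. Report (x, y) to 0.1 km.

Distance from S−P lag: d = Δt · v_P v_S / (v_P − v_S) = Δt · (6.09·3.42)/(6.09−3.42) ≈ 7.8007·Δt.
So d_HOPS = 58.66, d_PAS = 75.86, d_JRSC = 126.82 km.
Circle about each station: (x + 20.7)² + (y + 121.9)² = 58.66²; (x + 30.2)² + (y + 19.4)² = 75.86²; (x − 83.1)² + (y − 31.0)² = 126.82².
Subtracting the HOPS equation from the PAS and JRSC equations removes the quadratic terms:
-19.0 x + 205.0 y = -16313.44
207.6 x + 305.8 y = -20063.81
Solving the 2×2 system: x ≈ 18.1, y ≈ -77.9 km.

18.1 km east, -77.9 km north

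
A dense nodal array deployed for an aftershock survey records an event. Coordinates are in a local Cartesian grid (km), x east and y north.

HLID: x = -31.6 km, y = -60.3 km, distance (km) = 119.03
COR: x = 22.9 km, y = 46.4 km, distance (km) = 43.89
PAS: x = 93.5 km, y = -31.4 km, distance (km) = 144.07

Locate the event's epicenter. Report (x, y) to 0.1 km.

x ≈ -19.4 km, y ≈ 58.1 km

Circle about each station: (x + 31.6)² + (y + 60.3)² = 119.03²; (x − 22.9)² + (y − 46.4)² = 43.89²; (x − 93.5)² + (y + 31.4)² = 144.07².
Subtracting pairs of circle equations eliminates x²+y² and gives linear equations (the radical axes):
109.0 x + 213.4 y = 10284.53
250.2 x + 57.8 y = -1494.46
Solving the 2×2 system: x ≈ -19.4, y ≈ 58.1 km.
Check against HLID (with the unrounded x, y): √((x + 31.6)²+(y + 60.3)²) = 119.03 ≈ 119.03 km. ✓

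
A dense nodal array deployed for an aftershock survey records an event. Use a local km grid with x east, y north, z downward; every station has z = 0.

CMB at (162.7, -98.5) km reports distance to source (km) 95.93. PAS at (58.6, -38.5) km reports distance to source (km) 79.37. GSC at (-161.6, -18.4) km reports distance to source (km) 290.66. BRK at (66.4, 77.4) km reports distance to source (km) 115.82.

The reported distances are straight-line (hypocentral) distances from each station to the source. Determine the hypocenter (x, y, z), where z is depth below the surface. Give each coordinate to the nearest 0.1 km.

x ≈ 127.2 km, y ≈ -15.6 km, depth ≈ 32.7 km

Each station gives a sphere (x−x_i)² + (y−y_i)² + z² = d_i² (stations at z=0).
Subtracting the CMB sphere from PAS and GSC: z² cancels, leaving linear equations in x and y:
-208.2 x + 120.0 y = -28354.36
-648.6 x + 160.2 y = -85001.09
Solving: x ≈ 127.203, y ≈ -15.590 km (keep extra digits for the depth step; rounded: 127.2, -15.6).
Then from the CMB sphere: z² = 95.93² − (x − 162.7)² − (y + 98.5)² with x = 127.203, y = -15.590, so z ≈ 32.687 ≈ 32.7 km.
Check against BRK (with the unrounded solution): distance 115.81 ≈ 115.82 km. ✓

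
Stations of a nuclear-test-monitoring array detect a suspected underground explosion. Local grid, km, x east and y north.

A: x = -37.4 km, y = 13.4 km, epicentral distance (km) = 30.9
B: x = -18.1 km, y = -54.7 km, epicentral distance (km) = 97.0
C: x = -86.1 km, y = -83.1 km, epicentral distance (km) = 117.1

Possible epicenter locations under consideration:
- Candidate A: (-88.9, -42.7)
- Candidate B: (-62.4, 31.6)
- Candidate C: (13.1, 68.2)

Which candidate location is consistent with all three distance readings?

Candidate B

For each candidate, compare |candidate − station| to the reported distance:
Candidate A: residuals A 45.3, B 25.2, C 76.6 → max 76.6 km
Candidate B: residuals A 0.0, B 0.0, C 0.0 → max 0.0 km
Candidate C: residuals A 43.6, B 29.8, C 63.8 → max 63.8 km
Only Candidate B has all residuals ≈ 0.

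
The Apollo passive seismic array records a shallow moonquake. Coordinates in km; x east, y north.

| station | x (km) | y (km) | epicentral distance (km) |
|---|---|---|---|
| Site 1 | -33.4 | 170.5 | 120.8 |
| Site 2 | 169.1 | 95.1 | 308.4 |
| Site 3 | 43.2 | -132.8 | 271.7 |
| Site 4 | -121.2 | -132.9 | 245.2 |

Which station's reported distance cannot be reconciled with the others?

Solve using three stations at a time. Using Site 1, Site 2, Site 4 (subtract circle equations pairwise → linear system) gives (x, y) ≈ (-138.8, 111.6).
Distances from that point to each station vs reported:
  Site 1: calculated 120.8 vs reported 120.8 → residual 0.0 km
  Site 2: calculated 308.4 vs reported 308.4 → residual 0.0 km
  Site 3: calculated 304.8 vs reported 271.7 → residual 33.1 km
  Site 4: calculated 245.2 vs reported 245.2 → residual 0.0 km
Site 1, Site 2, Site 4 are mutually consistent (residuals ≈ 0); Site 3 is off by 33.1 km.

Site 3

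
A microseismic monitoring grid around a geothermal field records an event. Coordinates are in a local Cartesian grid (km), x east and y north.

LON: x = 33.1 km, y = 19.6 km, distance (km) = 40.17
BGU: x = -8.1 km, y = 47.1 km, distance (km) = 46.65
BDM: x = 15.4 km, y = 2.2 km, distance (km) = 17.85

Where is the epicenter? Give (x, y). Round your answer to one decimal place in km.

x ≈ -2.4 km, y ≈ 0.8 km

Circle about each station: (x − 33.1)² + (y − 19.6)² = 40.17²; (x + 8.1)² + (y − 47.1)² = 46.65²; (x − 15.4)² + (y − 2.2)² = 17.85².
Subtracting the LON equation from the BGU and BDM equations removes the quadratic terms:
-82.4 x + 55.0 y = 241.66
-35.4 x − 34.8 y = 57.24
Solving the 2×2 system: x ≈ -2.4, y ≈ 0.8 km.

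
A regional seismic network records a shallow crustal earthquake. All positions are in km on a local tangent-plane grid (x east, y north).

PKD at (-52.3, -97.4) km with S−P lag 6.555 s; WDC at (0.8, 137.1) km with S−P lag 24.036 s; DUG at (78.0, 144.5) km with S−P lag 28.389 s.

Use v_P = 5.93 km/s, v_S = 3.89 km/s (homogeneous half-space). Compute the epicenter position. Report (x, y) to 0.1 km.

Distance from S−P lag: d = Δt · v_P v_S / (v_P − v_S) = Δt · (5.93·3.89)/(5.93−3.89) ≈ 11.3077·Δt.
So d_PKD = 74.12, d_WDC = 271.79, d_DUG = 321.01 km.
Circle about each station: (x + 52.3)² + (y + 97.4)² = 74.12²; (x − 0.8)² + (y − 137.1)² = 271.79²; (x − 78.0)² + (y − 144.5)² = 321.01².
Subtracting pairs of circle equations eliminates x²+y² and gives linear equations (the radical axes):
106.2 x + 469.0 y = -61801.03
260.6 x + 483.8 y = -82811.45
Solving the 2×2 system: x ≈ -126.2, y ≈ -103.2 km.

x ≈ -126.2 km, y ≈ -103.2 km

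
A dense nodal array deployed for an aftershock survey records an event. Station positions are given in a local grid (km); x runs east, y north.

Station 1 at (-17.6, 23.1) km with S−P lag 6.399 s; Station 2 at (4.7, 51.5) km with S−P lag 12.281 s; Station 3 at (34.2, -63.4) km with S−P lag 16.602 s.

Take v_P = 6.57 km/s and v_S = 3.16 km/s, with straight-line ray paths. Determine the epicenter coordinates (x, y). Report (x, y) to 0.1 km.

(-46.7, -2.8)

Distance from S−P lag: d = Δt · v_P v_S / (v_P − v_S) = Δt · (6.57·3.16)/(6.57−3.16) ≈ 6.0883·Δt.
So d_Station 1 = 38.96, d_Station 2 = 74.77, d_Station 3 = 101.08 km.
Circle about each station: (x + 17.6)² + (y − 23.1)² = 38.96²; (x − 4.7)² + (y − 51.5)² = 74.77²; (x − 34.2)² + (y + 63.4)² = 101.08².
Subtracting pairs of circle equations eliminates x²+y² and gives linear equations (the radical axes):
44.6 x + 56.8 y = -2241.70
103.6 x − 173.0 y = -4353.45
Solving the 2×2 system: x ≈ -46.7, y ≈ -2.8 km.
Check against Station 1 (with the unrounded x, y): √((x + 17.6)²+(y − 23.1)²) = 38.95 ≈ 38.96 km. ✓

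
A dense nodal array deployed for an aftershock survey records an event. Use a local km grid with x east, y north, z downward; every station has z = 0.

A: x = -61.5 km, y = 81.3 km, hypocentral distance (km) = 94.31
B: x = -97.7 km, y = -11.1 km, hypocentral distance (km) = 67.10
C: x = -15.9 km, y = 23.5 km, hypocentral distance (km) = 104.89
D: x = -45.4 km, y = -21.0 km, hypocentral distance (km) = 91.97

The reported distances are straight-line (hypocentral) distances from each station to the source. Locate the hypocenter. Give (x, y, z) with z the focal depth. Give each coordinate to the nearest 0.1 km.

Each station gives a sphere (x−x_i)² + (y−y_i)² + z² = d_i² (stations at z=0).
Subtracting the A sphere from B and C: z² cancels, leaving linear equations in x and y:
-72.4 x − 184.8 y = 3668.53
91.2 x − 115.6 y = -11694.42
Solving: x ≈ -102.493, y ≈ 20.303 km (keep extra digits for the depth step; rounded: -102.5, 20.3).
Then from the A sphere: z² = 94.31² − (x + 61.5)² − (y − 81.3)² with x = -102.493, y = 20.303, so z ≈ 59.104 ≈ 59.1 km.
Check against D (with the unrounded solution): distance 91.97 ≈ 91.97 km. ✓

x ≈ -102.5 km, y ≈ 20.3 km, depth ≈ 59.1 km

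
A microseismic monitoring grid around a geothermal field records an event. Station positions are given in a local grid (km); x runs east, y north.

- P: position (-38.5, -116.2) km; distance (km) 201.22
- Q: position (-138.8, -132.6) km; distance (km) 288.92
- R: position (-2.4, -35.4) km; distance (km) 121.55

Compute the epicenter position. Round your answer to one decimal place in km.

x ≈ 100.5 km, y ≈ 29.3 km

Circle about each station: (x + 38.5)² + (y + 116.2)² = 201.22²; (x + 138.8)² + (y + 132.6)² = 288.92²; (x + 2.4)² + (y + 35.4)² = 121.55².
Subtracting pairs of circle equations eliminates x²+y² and gives linear equations (the radical axes):
-200.6 x − 32.8 y = -21121.77
72.2 x + 161.6 y = 11989.32
Solving the 2×2 system: x ≈ 100.5, y ≈ 29.3 km.
Check against P (with the unrounded x, y): √((x + 38.5)²+(y + 116.2)²) = 201.22 ≈ 201.22 km. ✓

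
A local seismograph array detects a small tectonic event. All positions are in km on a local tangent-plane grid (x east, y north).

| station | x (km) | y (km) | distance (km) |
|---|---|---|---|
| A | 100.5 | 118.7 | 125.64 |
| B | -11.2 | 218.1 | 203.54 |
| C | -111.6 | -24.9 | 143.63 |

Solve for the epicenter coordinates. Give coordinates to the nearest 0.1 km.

Circle about each station: (x − 100.5)² + (y − 118.7)² = 125.64²; (x + 11.2)² + (y − 218.1)² = 203.54²; (x + 111.6)² + (y + 24.9)² = 143.63².
Subtracting pairs of circle equations eliminates x²+y² and gives linear equations (the radical axes):
-223.4 x + 198.8 y = -2140.01
-424.2 x − 287.2 y = -15959.54
Solving the 2×2 system: x ≈ 25.5, y ≈ 17.9 km.

25.5 km east, 17.9 km north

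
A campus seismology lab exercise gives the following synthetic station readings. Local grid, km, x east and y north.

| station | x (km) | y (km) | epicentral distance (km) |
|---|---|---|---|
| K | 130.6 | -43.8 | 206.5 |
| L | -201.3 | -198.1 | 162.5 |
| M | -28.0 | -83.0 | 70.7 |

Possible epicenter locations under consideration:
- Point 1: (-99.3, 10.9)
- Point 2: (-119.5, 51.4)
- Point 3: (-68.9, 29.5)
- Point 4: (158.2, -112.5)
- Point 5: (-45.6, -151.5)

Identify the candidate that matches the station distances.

For each candidate, compare |candidate − station| to the reported distance:
Point 1: residuals K 29.8, L 70.1, M 47.2 → max 70.1 km
Point 2: residuals K 61.1, L 100.1, M 91.9 → max 100.1 km
Point 3: residuals K 6.0, L 100.8, M 49.0 → max 100.8 km
Point 4: residuals K 132.5, L 207.1, M 117.8 → max 207.1 km
Point 5: residuals K 0.0, L 0.0, M 0.0 → max 0.0 km
Only Point 5 has all residuals ≈ 0.

Point 5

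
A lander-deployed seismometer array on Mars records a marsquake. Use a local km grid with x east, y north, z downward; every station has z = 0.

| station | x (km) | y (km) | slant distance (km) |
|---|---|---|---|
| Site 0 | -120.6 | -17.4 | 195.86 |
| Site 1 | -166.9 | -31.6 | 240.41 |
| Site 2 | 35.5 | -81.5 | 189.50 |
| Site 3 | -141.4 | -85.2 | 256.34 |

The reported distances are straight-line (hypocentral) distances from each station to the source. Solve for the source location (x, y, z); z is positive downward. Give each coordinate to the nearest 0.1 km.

x ≈ 27.4 km, y ≈ 101.8 km, depth ≈ 47.4 km

Each station gives a sphere (x−x_i)² + (y−y_i)² + z² = d_i² (stations at z=0).
Subtracting the Site 0 sphere from Site 1 and Site 2: z² cancels, leaving linear equations in x and y:
-92.6 x − 28.4 y = -5428.78
312.2 x − 128.2 y = -4493.73
Solving: x ≈ 27.406, y ≈ 101.794 km (keep extra digits for the depth step; rounded: 27.4, 101.8).
Then from the Site 0 sphere: z² = 195.86² − (x + 120.6)² − (y + 17.4)² with x = 27.406, y = 101.794, so z ≈ 47.415 ≈ 47.4 km.
Check against Site 3 (with the unrounded solution): distance 256.34 ≈ 256.34 km. ✓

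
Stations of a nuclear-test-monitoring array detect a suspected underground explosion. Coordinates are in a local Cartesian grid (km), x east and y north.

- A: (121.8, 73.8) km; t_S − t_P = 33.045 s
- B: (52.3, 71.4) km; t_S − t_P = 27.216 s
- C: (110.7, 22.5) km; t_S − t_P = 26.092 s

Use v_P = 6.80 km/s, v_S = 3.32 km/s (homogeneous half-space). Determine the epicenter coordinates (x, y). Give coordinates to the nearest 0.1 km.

-13.6 km east, -92.4 km north

Distance from S−P lag: d = Δt · v_P v_S / (v_P − v_S) = Δt · (6.80·3.32)/(6.80−3.32) ≈ 6.4874·Δt.
So d_A = 214.37, d_B = 176.56, d_C = 169.27 km.
Circle about each station: (x − 121.8)² + (y − 73.8)² = 214.37²; (x − 52.3)² + (y − 71.4)² = 176.56²; (x − 110.7)² + (y − 22.5)² = 169.27².
Subtracting the A equation from the B and C equations removes the quadratic terms:
-139.0 x − 4.8 y = 2332.63
-22.2 x − 102.6 y = 9781.22
Solving the 2×2 system: x ≈ -13.6, y ≈ -92.4 km.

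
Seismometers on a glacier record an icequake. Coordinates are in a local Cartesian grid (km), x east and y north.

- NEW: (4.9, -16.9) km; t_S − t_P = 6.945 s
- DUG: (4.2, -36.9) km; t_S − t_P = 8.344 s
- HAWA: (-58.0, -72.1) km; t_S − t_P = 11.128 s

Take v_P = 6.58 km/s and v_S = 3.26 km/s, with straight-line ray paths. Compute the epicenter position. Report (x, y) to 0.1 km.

(-37.8, -3.1)

Distance from S−P lag: d = Δt · v_P v_S / (v_P − v_S) = Δt · (6.58·3.26)/(6.58−3.26) ≈ 6.4611·Δt.
So d_NEW = 44.87, d_DUG = 53.91, d_HAWA = 71.90 km.
Circle about each station: (x − 4.9)² + (y + 16.9)² = 44.87²; (x − 4.2)² + (y + 36.9)² = 53.91²; (x + 58.0)² + (y + 72.1)² = 71.90².
Subtracting pairs of circle equations eliminates x²+y² and gives linear equations (the radical axes):
-1.4 x − 40.0 y = 176.66
-125.8 x − 110.4 y = 5096.50
Solving the 2×2 system: x ≈ -37.8, y ≈ -3.1 km.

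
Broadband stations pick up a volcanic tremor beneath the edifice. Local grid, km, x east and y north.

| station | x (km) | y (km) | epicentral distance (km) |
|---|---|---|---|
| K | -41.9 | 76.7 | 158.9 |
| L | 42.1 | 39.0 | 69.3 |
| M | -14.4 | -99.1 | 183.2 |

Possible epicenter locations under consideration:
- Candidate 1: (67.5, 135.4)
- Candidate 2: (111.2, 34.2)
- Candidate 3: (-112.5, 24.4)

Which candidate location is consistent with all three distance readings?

For each candidate, compare |candidate − station| to the reported distance:
Candidate 1: residuals K 34.7, L 30.4, M 65.2 → max 65.2 km
Candidate 2: residuals K 0.0, L 0.0, M 0.0 → max 0.0 km
Candidate 3: residuals K 71.0, L 86.0, M 25.5 → max 86.0 km
Only Candidate 2 has all residuals ≈ 0.

Candidate 2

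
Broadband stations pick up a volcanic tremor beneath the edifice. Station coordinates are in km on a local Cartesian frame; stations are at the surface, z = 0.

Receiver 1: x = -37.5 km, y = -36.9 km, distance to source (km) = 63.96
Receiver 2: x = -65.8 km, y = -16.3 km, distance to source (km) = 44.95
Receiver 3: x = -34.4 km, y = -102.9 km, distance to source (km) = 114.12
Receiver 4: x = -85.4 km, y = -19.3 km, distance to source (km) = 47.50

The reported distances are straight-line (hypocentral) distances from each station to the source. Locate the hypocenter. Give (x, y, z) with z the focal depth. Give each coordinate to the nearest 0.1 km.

Each station gives a sphere (x−x_i)² + (y−y_i)² + z² = d_i² (stations at z=0).
Subtracting the Receiver 1 sphere from Receiver 2 and Receiver 3: z² cancels, leaving linear equations in x and y:
-56.6 x + 41.2 y = 3897.85
6.2 x − 132.0 y = 71.42
Solving: x ≈ -71.712, y ≈ -3.909 km (keep extra digits for the depth step; rounded: -71.7, -3.9).
Then from the Receiver 1 sphere: z² = 63.96² − (x + 37.5)² − (y + 36.9)² with x = -71.712, y = -3.909, so z ≈ 42.802 ≈ 42.8 km.

x ≈ -71.7 km, y ≈ -3.9 km, depth ≈ 42.8 km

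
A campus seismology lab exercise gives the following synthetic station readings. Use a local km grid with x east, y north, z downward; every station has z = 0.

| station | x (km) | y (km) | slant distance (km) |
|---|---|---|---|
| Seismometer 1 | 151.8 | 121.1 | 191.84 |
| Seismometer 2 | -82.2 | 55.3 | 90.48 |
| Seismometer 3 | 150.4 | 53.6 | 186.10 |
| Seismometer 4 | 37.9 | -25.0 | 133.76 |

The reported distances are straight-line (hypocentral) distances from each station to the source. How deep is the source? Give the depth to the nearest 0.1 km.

depth ≈ 65.2 km

Each station gives a sphere (x−x_i)² + (y−y_i)² + z² = d_i² (stations at z=0).
Subtracting the Seismometer 1 sphere from Seismometer 2 and Seismometer 3: z² cancels, leaving linear equations in x and y:
-468.0 x − 131.6 y = 722.44
-2.8 x − 135.0 y = -10045.95
Solving: x ≈ -22.601, y ≈ 74.883 km (keep extra digits for the depth step; rounded: -22.6, 74.9).
Then from the Seismometer 1 sphere: z² = 191.84² − (x − 151.8)² − (y − 121.1)² with x = -22.601, y = 74.883, so z ≈ 65.199 ≈ 65.2 km.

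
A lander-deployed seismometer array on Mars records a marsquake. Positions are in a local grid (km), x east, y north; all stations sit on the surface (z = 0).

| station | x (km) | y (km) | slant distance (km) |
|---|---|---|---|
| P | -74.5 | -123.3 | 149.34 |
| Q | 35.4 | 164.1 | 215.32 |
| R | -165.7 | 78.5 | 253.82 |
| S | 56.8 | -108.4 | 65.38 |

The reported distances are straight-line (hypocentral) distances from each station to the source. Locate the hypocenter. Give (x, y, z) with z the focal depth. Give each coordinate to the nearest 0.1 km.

(52.2, -48.9, 26.7)

Each station gives a sphere (x−x_i)² + (y−y_i)² + z² = d_i² (stations at z=0).
Subtracting the P sphere from Q and R: z² cancels, leaving linear equations in x and y:
219.8 x + 574.8 y = -16631.44
-182.4 x + 403.6 y = -29256.56
Solving: x ≈ 52.203, y ≈ -48.897 km (keep extra digits for the depth step; rounded: 52.2, -48.9).
Then from the P sphere: z² = 149.34² − (x + 74.5)² − (y + 123.3)² with x = 52.203, y = -48.897, so z ≈ 26.702 ≈ 26.7 km.
Check against S (with the unrounded solution): distance 65.38 ≈ 65.38 km. ✓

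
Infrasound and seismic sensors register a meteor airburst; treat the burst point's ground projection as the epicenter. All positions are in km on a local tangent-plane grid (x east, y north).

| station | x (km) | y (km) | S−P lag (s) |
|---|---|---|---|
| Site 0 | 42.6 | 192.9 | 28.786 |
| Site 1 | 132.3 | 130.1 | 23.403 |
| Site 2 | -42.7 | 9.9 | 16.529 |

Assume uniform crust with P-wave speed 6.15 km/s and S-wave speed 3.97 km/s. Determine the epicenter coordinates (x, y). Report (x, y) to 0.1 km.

Distance from S−P lag: d = Δt · v_P v_S / (v_P − v_S) = Δt · (6.15·3.97)/(6.15−3.97) ≈ 11.1998·Δt.
So d_Site 0 = 322.40, d_Site 1 = 262.11, d_Site 2 = 185.12 km.
Circle about each station: (x − 42.6)² + (y − 192.9)² = 322.40²; (x − 132.3)² + (y − 130.1)² = 262.11²; (x + 42.7)² + (y − 9.9)² = 185.12².
Subtracting the Site 0 equation from the Site 1 and Site 2 equations removes the quadratic terms:
179.4 x − 125.6 y = 30644.24
-170.6 x − 366.0 y = 32568.48
Solving the 2×2 system: x ≈ 81.8, y ≈ -127.1 km.

81.8 km east, -127.1 km north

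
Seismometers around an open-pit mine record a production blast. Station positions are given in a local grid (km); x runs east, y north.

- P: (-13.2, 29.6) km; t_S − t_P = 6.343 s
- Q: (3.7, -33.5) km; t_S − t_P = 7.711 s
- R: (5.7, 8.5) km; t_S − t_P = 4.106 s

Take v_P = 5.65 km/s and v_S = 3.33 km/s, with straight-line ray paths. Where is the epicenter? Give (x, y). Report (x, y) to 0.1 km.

(37.2, 19.3)

Distance from S−P lag: d = Δt · v_P v_S / (v_P − v_S) = Δt · (5.65·3.33)/(5.65−3.33) ≈ 8.1097·Δt.
So d_P = 51.44, d_Q = 62.53, d_R = 33.30 km.
Circle about each station: (x + 13.2)² + (y − 29.6)² = 51.44²; (x − 3.7)² + (y + 33.5)² = 62.53²; (x − 5.7)² + (y − 8.5)² = 33.30².
Subtracting pairs of circle equations eliminates x²+y² and gives linear equations (the radical axes):
33.8 x − 126.2 y = -1178.39
37.8 x − 42.2 y = 591.52
Solving the 2×2 system: x ≈ 37.2, y ≈ 19.3 km.
Check against P (with the unrounded x, y): √((x + 13.2)²+(y − 29.6)²) = 51.44 ≈ 51.44 km. ✓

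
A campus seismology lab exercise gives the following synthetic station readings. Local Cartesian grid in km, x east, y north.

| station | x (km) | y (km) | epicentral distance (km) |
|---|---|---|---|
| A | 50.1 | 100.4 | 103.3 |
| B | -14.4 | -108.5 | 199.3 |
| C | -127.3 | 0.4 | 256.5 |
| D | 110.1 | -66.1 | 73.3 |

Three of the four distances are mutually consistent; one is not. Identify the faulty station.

Solve using three stations at a time. Using A, B, C (subtract circle equations pairwise → linear system) gives (x, y) ≈ (127.3, 31.7).
Distances from that point to each station vs reported:
  A: calculated 103.4 vs reported 103.3 → residual 0.1 km
  B: calculated 199.3 vs reported 199.3 → residual 0.0 km
  C: calculated 256.5 vs reported 256.5 → residual 0.0 km
  D: calculated 99.3 vs reported 73.3 → residual 26.0 km
A, B, C are mutually consistent (residuals ≈ 0); D is off by 26.0 km.

D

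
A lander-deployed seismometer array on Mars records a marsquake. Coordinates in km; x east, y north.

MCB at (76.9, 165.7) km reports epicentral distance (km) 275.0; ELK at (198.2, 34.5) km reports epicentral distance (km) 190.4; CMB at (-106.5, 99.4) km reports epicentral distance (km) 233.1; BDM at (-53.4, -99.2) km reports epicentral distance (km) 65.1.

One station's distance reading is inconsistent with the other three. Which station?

Solve using three stations at a time. Using MCB, CMB, BDM (subtract circle equations pairwise → linear system) gives (x, y) ≈ (11.8, -101.5).
Distances from that point to each station vs reported:
  MCB: calculated 275.0 vs reported 275.0 → residual 0.0 km
  ELK: calculated 230.8 vs reported 190.4 → residual 40.4 km
  CMB: calculated 233.1 vs reported 233.1 → residual 0.0 km
  BDM: calculated 65.2 vs reported 65.1 → residual 0.1 km
MCB, CMB, BDM are mutually consistent (residuals ≈ 0); ELK is off by 40.4 km.

ELK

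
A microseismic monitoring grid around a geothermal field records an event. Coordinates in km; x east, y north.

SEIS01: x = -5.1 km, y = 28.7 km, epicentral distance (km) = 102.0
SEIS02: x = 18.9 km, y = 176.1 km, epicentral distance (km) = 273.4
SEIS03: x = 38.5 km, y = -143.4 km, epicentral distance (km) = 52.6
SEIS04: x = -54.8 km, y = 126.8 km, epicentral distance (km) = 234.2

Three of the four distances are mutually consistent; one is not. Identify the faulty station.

SEIS01

Solve using three stations at a time. Using SEIS02, SEIS03, SEIS04 (subtract circle equations pairwise → linear system) gives (x, y) ≈ (13.4, -97.2).
Distances from that point to each station vs reported:
  SEIS01: calculated 127.3 vs reported 102.0 → residual 25.3 km
  SEIS02: calculated 273.4 vs reported 273.4 → residual 0.0 km
  SEIS03: calculated 52.5 vs reported 52.6 → residual 0.1 km
  SEIS04: calculated 234.2 vs reported 234.2 → residual 0.0 km
SEIS02, SEIS03, SEIS04 are mutually consistent (residuals ≈ 0); SEIS01 is off by 25.3 km.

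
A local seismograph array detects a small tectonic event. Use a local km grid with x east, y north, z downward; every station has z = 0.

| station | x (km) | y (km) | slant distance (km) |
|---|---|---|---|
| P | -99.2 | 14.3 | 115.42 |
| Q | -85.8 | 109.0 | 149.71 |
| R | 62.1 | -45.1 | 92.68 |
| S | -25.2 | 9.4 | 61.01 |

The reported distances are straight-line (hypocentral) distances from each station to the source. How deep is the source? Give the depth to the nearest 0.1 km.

Each station gives a sphere (x−x_i)² + (y−y_i)² + z² = d_i² (stations at z=0).
Subtracting the P sphere from Q and R: z² cancels, leaving linear equations in x and y:
26.8 x + 189.4 y = 106.20
322.6 x − 118.8 y = 577.48
Solving: x ≈ 1.898, y ≈ 0.292 km (keep extra digits for the depth step; rounded: 1.9, 0.3).
Then from the P sphere: z² = 115.42² − (x + 99.2)² − (y − 14.3)² with x = 1.898, y = 0.292, so z ≈ 53.896 ≈ 53.9 km.
Check against S (with the unrounded solution): distance 61.01 ≈ 61.01 km. ✓

depth ≈ 53.9 km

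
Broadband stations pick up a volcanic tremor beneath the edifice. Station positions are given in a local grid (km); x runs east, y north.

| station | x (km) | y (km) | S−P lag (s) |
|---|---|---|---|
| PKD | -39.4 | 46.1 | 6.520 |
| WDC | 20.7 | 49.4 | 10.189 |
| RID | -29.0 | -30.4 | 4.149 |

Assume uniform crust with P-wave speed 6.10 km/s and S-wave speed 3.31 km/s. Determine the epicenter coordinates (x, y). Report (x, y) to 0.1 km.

x ≈ -33.4 km, y ≈ -0.7 km

Distance from S−P lag: d = Δt · v_P v_S / (v_P − v_S) = Δt · (6.10·3.31)/(6.10−3.31) ≈ 7.2369·Δt.
So d_PKD = 47.18, d_WDC = 73.74, d_RID = 30.03 km.
Circle about each station: (x + 39.4)² + (y − 46.1)² = 47.18²; (x − 20.7)² + (y − 49.4)² = 73.74²; (x + 29.0)² + (y + 30.4)² = 30.03².
Subtracting the PKD equation from the WDC and RID equations removes the quadratic terms:
120.2 x + 6.6 y = -4020.36
20.8 x − 153.0 y = -588.26
Solving the 2×2 system: x ≈ -33.4, y ≈ -0.7 km.
Check against PKD (with the unrounded x, y): √((x + 39.4)²+(y − 46.1)²) = 47.18 ≈ 47.18 km. ✓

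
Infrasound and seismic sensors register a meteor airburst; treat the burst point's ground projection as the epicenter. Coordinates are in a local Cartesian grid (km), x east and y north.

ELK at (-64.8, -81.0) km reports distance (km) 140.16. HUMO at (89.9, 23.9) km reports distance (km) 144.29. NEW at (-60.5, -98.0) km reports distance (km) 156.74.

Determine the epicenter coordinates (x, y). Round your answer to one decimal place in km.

x ≈ -50.2 km, y ≈ 58.4 km

Circle about each station: (x + 64.8)² + (y + 81.0)² = 140.16²; (x − 89.9)² + (y − 23.9)² = 144.29²; (x + 60.5)² + (y + 98.0)² = 156.74².
Subtracting the ELK equation from the HUMO and NEW equations removes the quadratic terms:
309.4 x + 209.8 y = -3281.60
8.6 x − 34.0 y = -2418.39
Solving the 2×2 system: x ≈ -50.2, y ≈ 58.4 km.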